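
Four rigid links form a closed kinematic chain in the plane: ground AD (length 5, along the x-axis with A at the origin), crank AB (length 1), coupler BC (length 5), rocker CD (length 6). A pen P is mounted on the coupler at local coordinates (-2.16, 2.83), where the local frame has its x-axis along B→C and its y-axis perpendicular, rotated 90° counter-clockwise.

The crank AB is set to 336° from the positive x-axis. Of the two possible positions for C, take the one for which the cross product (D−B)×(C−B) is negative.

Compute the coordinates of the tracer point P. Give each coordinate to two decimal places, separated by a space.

3.14 2.37

A=(0,0), D=(5.00,0)
B = A + 1.00·(cos336°, sin336°) = (0.9135, -0.4067)
|BD| = 4.1066
circle(B,5.00) ∩ circle(D,6.00): a=0.7140, h=4.9488
  candidates: C₊=(1.1339,4.5884) cross=20.323; C₋=(2.1142,-5.2604) cross=-20.323
  mode - wants cross < 0 → take C=(2.1142,-5.2604) (cross=-20.323)
ex = (C−B)/|BC| = (0.2401,-0.9707); ey = (0.9707,0.2401)
P = B + -2.16·ex + 2.83·ey = (3.1421,2.3696)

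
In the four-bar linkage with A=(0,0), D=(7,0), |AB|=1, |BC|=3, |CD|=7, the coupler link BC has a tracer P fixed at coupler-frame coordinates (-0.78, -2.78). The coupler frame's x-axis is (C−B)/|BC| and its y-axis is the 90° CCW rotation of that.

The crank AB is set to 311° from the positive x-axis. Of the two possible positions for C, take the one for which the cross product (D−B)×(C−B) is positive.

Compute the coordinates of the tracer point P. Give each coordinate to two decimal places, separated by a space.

A=(0,0), D=(7.00,0)
B = A + 1.00·(cos311°, sin311°) = (0.6561, -0.7547)
|BD| = 6.3887
circle(B,3.00) ∩ circle(D,7.00): a=0.0638, h=2.9993
  candidates: C₊=(0.3651,2.2311) cross=19.162; C₋=(1.0737,-3.7255) cross=-19.162
  mode + wants cross > 0 → take C=(0.3651,2.2311) (cross=19.162)
ex = (C−B)/|BC| = (-0.0970,0.9953); ey = (-0.9953,-0.0970)
P = B + -0.78·ex + -2.78·ey = (3.4986,-1.2614)

3.50 -1.26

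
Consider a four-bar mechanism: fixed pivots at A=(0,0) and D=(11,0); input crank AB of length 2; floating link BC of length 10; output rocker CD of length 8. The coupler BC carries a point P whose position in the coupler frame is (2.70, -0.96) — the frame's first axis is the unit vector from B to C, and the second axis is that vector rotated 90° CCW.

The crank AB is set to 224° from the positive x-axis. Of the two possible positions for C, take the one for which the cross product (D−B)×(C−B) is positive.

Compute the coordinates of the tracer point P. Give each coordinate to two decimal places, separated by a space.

1.13 -0.11

A=(0,0), D=(11.00,0)
B = A + 2.00·(cos224°, sin224°) = (-1.4387, -1.3893)
|BD| = 12.5160
circle(B,10.00) ∩ circle(D,8.00): a=7.6962, h=6.3851
  candidates: C₊=(5.5012,5.8106) cross=79.916; C₋=(6.9187,-6.8806) cross=-79.916
  mode + wants cross > 0 → take C=(5.5012,5.8106) (cross=79.916)
ex = (C−B)/|BC| = (0.6940,0.7200); ey = (-0.7200,0.6940)
P = B + 2.70·ex + -0.96·ey = (1.1263,-0.1116)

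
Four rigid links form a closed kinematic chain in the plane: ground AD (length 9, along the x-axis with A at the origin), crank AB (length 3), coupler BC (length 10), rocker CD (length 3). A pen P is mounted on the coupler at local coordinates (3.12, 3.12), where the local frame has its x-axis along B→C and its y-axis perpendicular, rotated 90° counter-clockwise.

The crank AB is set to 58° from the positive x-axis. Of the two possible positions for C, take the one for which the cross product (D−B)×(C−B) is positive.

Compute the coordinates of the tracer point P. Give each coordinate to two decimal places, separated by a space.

A=(0,0), D=(9.00,0)
B = A + 3.00·(cos58°, sin58°) = (1.5898, 2.5441)
|BD| = 7.8348
circle(B,10.00) ∩ circle(D,3.00): a=9.7248, h=2.3298
  candidates: C₊=(11.5441,1.5898) cross=18.253; C₋=(10.0310,-2.8173) cross=-18.253
  mode + wants cross > 0 → take C=(11.5441,1.5898) (cross=18.253)
ex = (C−B)/|BC| = (0.9954,-0.0954); ey = (0.0954,0.9954)
P = B + 3.12·ex + 3.12·ey = (4.9933,5.3521)

4.99 5.35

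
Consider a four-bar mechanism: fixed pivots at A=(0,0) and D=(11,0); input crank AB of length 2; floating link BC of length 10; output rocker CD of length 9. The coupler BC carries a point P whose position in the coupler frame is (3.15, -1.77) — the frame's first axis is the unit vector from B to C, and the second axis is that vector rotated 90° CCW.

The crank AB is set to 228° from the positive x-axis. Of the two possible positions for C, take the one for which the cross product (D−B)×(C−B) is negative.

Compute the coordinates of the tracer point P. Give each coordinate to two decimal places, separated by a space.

0.00 -4.84

A=(0,0), D=(11.00,0)
B = A + 2.00·(cos228°, sin228°) = (-1.3383, -1.4863)
|BD| = 12.4275
circle(B,10.00) ∩ circle(D,9.00): a=6.9782, h=7.1628
  candidates: C₊=(4.7332,6.4596) cross=89.015; C₋=(6.4465,-7.7631) cross=-89.015
  mode - wants cross < 0 → take C=(6.4465,-7.7631) (cross=-89.015)
ex = (C−B)/|BC| = (0.7785,-0.6277); ey = (0.6277,0.7785)
P = B + 3.15·ex + -1.77·ey = (0.0029,-4.8414)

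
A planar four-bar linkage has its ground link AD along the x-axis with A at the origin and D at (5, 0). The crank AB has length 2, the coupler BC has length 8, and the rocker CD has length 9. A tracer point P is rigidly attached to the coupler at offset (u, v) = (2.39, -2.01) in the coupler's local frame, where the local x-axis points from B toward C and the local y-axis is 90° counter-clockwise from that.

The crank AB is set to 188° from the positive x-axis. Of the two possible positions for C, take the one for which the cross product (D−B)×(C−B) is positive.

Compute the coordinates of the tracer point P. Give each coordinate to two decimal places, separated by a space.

0.56 1.54

A=(0,0), D=(5.00,0)
B = A + 2.00·(cos188°, sin188°) = (-1.9805, -0.2783)
|BD| = 6.9861
circle(B,8.00) ∩ circle(D,9.00): a=2.2763, h=7.6693
  candidates: C₊=(-0.0116,7.4756) cross=53.578; C₋=(0.5996,-7.8509) cross=-53.578
  mode + wants cross > 0 → take C=(-0.0116,7.4756) (cross=53.578)
ex = (C−B)/|BC| = (0.2461,0.9692); ey = (-0.9692,0.2461)
P = B + 2.39·ex + -2.01·ey = (0.5559,1.5434)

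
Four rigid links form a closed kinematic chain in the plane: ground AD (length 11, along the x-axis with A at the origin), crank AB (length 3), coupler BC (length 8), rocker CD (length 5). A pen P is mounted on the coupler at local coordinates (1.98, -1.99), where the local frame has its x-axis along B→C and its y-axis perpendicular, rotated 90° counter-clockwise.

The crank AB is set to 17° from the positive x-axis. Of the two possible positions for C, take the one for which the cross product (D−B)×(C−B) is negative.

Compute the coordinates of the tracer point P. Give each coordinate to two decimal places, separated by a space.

3.00 -1.93

A=(0,0), D=(11.00,0)
B = A + 3.00·(cos17°, sin17°) = (2.8689, 0.8771)
|BD| = 8.1783
circle(B,8.00) ∩ circle(D,5.00): a=6.4735, h=4.7004
  candidates: C₊=(9.8092,4.8561) cross=38.441; C₋=(8.8010,-4.4905) cross=-38.441
  mode - wants cross < 0 → take C=(8.8010,-4.4905) (cross=-38.441)
ex = (C−B)/|BC| = (0.7415,-0.6709); ey = (0.6709,0.7415)
P = B + 1.98·ex + -1.99·ey = (3.0019,-1.9270)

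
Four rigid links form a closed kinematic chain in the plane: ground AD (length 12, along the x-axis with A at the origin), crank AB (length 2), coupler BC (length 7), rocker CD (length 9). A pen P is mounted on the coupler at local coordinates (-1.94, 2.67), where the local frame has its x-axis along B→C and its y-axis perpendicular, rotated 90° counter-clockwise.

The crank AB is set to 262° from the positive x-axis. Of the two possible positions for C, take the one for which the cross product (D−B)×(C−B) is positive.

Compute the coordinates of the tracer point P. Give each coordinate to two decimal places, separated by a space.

A=(0,0), D=(12.00,0)
B = A + 2.00·(cos262°, sin262°) = (-0.2783, -1.9805)
|BD| = 12.4371
circle(B,7.00) ∩ circle(D,9.00): a=4.9320, h=4.9674
  candidates: C₊=(3.7997,3.7089) cross=61.780; C₋=(5.3818,-6.0991) cross=-61.780
  mode + wants cross > 0 → take C=(3.7997,3.7089) (cross=61.780)
ex = (C−B)/|BC| = (0.5826,0.8128); ey = (-0.8128,0.5826)
P = B + -1.94·ex + 2.67·ey = (-3.5787,-2.0018)

-3.58 -2.00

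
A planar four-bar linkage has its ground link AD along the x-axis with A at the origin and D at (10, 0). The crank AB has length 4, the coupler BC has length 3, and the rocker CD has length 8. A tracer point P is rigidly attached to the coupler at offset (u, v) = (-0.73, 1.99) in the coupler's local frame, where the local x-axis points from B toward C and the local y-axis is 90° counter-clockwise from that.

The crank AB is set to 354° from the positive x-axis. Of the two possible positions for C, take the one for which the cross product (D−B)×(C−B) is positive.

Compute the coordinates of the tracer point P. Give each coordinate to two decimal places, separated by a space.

2.76 -2.15

A=(0,0), D=(10.00,0)
B = A + 4.00·(cos354°, sin354°) = (3.9781, -0.4181)
|BD| = 6.0364
circle(B,3.00) ∩ circle(D,8.00): a=-1.5375, h=2.5761
  candidates: C₊=(2.2659,2.0453) cross=15.550; C₋=(2.6227,-3.0945) cross=-15.550
  mode + wants cross > 0 → take C=(2.2659,2.0453) (cross=15.550)
ex = (C−B)/|BC| = (-0.5707,0.8211); ey = (-0.8211,-0.5707)
P = B + -0.73·ex + 1.99·ey = (2.7607,-2.1533)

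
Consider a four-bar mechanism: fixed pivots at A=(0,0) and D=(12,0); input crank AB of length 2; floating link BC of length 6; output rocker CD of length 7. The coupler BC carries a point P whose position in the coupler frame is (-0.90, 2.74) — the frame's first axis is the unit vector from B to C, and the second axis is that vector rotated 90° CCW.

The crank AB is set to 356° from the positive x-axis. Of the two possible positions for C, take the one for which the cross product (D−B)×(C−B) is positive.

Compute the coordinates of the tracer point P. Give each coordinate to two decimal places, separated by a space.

-0.56 1.19

A=(0,0), D=(12.00,0)
B = A + 2.00·(cos356°, sin356°) = (1.9951, -0.1395)
|BD| = 10.0058
circle(B,6.00) ∩ circle(D,7.00): a=4.3533, h=4.1290
  candidates: C₊=(6.2904,4.0498) cross=41.314; C₋=(6.4056,-4.2074) cross=-41.314
  mode + wants cross > 0 → take C=(6.2904,4.0498) (cross=41.314)
ex = (C−B)/|BC| = (0.7159,0.6982); ey = (-0.6982,0.7159)
P = B + -0.90·ex + 2.74·ey = (-0.5623,1.1936)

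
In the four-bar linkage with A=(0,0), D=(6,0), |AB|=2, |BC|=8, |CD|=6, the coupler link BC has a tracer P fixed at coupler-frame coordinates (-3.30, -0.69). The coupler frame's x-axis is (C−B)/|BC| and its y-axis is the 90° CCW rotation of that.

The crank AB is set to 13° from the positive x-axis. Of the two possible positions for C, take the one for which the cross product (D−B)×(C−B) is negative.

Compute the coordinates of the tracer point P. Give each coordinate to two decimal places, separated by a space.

-0.58 2.68

A=(0,0), D=(6.00,0)
B = A + 2.00·(cos13°, sin13°) = (1.9487, 0.4499)
|BD| = 4.0762
circle(B,8.00) ∩ circle(D,6.00): a=5.4727, h=5.8352
  candidates: C₊=(8.0320,5.6454) cross=23.785; C₋=(6.7439,-5.9537) cross=-23.785
  mode - wants cross < 0 → take C=(6.7439,-5.9537) (cross=-23.785)
ex = (C−B)/|BC| = (0.5994,-0.8005); ey = (0.8005,0.5994)
P = B + -3.30·ex + -0.69·ey = (-0.5816,2.6778)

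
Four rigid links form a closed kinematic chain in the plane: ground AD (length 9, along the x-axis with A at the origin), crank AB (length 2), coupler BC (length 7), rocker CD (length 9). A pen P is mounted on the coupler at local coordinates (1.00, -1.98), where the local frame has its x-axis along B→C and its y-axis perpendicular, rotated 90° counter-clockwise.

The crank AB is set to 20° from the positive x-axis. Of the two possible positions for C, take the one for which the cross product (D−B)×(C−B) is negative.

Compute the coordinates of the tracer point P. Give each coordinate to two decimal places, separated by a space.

A=(0,0), D=(9.00,0)
B = A + 2.00·(cos20°, sin20°) = (1.8794, 0.6840)
|BD| = 7.1534
circle(B,7.00) ∩ circle(D,9.00): a=1.3400, h=6.8705
  candidates: C₊=(3.8702,7.3950) cross=49.148; C₋=(2.5562,-6.2832) cross=-49.148
  mode - wants cross < 0 → take C=(2.5562,-6.2832) (cross=-49.148)
ex = (C−B)/|BC| = (0.0967,-0.9953); ey = (0.9953,0.0967)
P = B + 1.00·ex + -1.98·ey = (0.0054,-0.5027)

0.01 -0.50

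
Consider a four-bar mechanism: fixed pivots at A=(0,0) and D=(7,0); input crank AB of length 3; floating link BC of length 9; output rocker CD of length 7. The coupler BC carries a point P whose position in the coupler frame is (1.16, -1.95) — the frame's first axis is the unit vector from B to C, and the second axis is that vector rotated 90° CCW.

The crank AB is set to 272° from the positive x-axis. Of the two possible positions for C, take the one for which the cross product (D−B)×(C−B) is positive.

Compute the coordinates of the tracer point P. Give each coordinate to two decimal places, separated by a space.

2.31 -2.47

A=(0,0), D=(7.00,0)
B = A + 3.00·(cos272°, sin272°) = (0.1047, -2.9982)
|BD| = 7.5189
circle(B,9.00) ∩ circle(D,7.00): a=5.8874, h=6.8072
  candidates: C₊=(2.7894,5.5921) cross=51.183; C₋=(8.2182,-6.8932) cross=-51.183
  mode + wants cross > 0 → take C=(2.7894,5.5921) (cross=51.183)
ex = (C−B)/|BC| = (0.2983,0.9545); ey = (-0.9545,0.2983)
P = B + 1.16·ex + -1.95·ey = (2.3119,-2.4727)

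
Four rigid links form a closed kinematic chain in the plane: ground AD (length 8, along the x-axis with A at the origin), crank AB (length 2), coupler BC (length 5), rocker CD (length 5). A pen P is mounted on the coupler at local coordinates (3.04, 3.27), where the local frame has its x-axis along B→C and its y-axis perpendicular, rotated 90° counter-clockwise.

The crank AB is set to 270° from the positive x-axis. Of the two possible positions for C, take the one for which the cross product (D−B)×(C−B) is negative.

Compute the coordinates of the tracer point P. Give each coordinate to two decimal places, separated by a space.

A=(0,0), D=(8.00,0)
B = A + 2.00·(cos270°, sin270°) = (-0.0000, -2.0000)
|BD| = 8.2462
circle(B,5.00) ∩ circle(D,5.00): a=4.1231, h=2.8284
  candidates: C₊=(3.3140,1.7440) cross=23.324; C₋=(4.6860,-3.7440) cross=-23.324
  mode - wants cross < 0 → take C=(4.6860,-3.7440) (cross=-23.324)
ex = (C−B)/|BC| = (0.9372,-0.3488); ey = (0.3488,0.9372)
P = B + 3.04·ex + 3.27·ey = (3.9896,0.0043)

3.99 0.00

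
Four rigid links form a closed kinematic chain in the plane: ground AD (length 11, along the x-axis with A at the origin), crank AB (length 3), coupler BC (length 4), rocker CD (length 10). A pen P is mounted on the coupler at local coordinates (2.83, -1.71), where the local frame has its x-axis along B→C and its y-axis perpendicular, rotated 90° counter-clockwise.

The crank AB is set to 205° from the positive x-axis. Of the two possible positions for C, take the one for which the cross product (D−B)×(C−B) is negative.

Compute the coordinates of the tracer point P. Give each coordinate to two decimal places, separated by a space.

A=(0,0), D=(11.00,0)
B = A + 3.00·(cos205°, sin205°) = (-2.7189, -1.2679)
|BD| = 13.7774
circle(B,4.00) ∩ circle(D,10.00): a=3.8402, h=1.1193
  candidates: C₊=(1.0020,0.2000) cross=15.420; C₋=(1.2080,-2.0290) cross=-15.420
  mode - wants cross < 0 → take C=(1.2080,-2.0290) (cross=-15.420)
ex = (C−B)/|BC| = (0.9817,-0.1903); ey = (0.1903,0.9817)
P = B + 2.83·ex + -1.71·ey = (-0.2660,-3.4851)

-0.27 -3.49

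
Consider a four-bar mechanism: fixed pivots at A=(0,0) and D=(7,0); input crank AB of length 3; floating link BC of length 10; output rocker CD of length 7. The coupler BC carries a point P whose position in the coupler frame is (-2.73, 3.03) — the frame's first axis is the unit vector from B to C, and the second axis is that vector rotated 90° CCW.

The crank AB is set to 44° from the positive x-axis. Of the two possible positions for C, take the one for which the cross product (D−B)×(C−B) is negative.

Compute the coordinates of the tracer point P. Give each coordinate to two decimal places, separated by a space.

A=(0,0), D=(7.00,0)
B = A + 3.00·(cos44°, sin44°) = (2.1580, 2.0840)
|BD| = 5.2714
circle(B,10.00) ∩ circle(D,7.00): a=7.4731, h=6.6447
  candidates: C₊=(11.6493,5.2330) cross=35.027; C₋=(6.3955,-6.9738) cross=-35.027
  mode - wants cross < 0 → take C=(6.3955,-6.9738) (cross=-35.027)
ex = (C−B)/|BC| = (0.4237,-0.9058); ey = (0.9058,0.4237)
P = B + -2.73·ex + 3.03·ey = (3.7457,5.8407)

3.75 5.84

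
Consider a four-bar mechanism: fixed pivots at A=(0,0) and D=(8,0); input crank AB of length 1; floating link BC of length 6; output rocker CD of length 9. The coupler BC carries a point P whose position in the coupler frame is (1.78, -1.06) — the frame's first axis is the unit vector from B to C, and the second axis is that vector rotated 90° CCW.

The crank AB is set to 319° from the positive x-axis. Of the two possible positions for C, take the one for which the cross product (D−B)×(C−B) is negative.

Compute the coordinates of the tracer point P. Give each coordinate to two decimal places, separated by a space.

0.03 -2.60

A=(0,0), D=(8.00,0)
B = A + 1.00·(cos319°, sin319°) = (0.7547, -0.6561)
|BD| = 7.2749
circle(B,6.00) ∩ circle(D,9.00): a=0.5447, h=5.9752
  candidates: C₊=(0.7583,5.3439) cross=43.469; C₋=(1.8360,-6.5578) cross=-43.469
  mode - wants cross < 0 → take C=(1.8360,-6.5578) (cross=-43.469)
ex = (C−B)/|BC| = (0.1802,-0.9836); ey = (0.9836,0.1802)
P = B + 1.78·ex + -1.06·ey = (0.0328,-2.5979)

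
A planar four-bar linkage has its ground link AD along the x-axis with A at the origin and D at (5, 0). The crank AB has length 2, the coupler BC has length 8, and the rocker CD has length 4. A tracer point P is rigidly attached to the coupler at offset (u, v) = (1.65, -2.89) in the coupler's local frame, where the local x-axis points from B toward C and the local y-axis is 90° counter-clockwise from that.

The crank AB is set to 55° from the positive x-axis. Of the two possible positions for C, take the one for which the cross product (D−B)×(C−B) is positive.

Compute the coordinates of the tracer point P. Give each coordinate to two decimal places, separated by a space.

A=(0,0), D=(5.00,0)
B = A + 2.00·(cos55°, sin55°) = (1.1472, 1.6383)
|BD| = 4.1867
circle(B,8.00) ∩ circle(D,4.00): a=7.8258, h=1.6604
  candidates: C₊=(8.9986,0.1040) cross=6.952; C₋=(7.6991,-2.9520) cross=-6.952
  mode + wants cross > 0 → take C=(8.9986,0.1040) (cross=6.952)
ex = (C−B)/|BC| = (0.9814,-0.1918); ey = (0.1918,0.9814)
P = B + 1.65·ex + -2.89·ey = (2.2123,-1.5145)

2.21 -1.51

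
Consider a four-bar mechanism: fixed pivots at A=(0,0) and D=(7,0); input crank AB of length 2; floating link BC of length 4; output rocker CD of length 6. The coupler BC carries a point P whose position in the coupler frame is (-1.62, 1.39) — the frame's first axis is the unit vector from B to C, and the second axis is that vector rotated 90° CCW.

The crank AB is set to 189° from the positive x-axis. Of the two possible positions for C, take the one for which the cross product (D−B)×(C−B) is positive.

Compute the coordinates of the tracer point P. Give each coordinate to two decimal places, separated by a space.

A=(0,0), D=(7.00,0)
B = A + 2.00·(cos189°, sin189°) = (-1.9754, -0.3129)
|BD| = 8.9808
circle(B,4.00) ∩ circle(D,6.00): a=3.3769, h=2.1439
  candidates: C₊=(1.3248,1.9474) cross=19.254; C₋=(1.4742,-2.3378) cross=-19.254
  mode + wants cross > 0 → take C=(1.3248,1.9474) (cross=19.254)
ex = (C−B)/|BC| = (0.8250,0.5651); ey = (-0.5651,0.8250)
P = B + -1.62·ex + 1.39·ey = (-4.0974,-0.0815)

-4.10 -0.08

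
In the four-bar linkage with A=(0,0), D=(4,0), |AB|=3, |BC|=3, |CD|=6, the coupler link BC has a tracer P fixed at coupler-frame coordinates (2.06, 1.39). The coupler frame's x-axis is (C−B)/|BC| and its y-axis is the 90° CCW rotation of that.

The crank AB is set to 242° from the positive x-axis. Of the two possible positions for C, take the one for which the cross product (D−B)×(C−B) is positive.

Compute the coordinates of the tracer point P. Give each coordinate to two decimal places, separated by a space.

A=(0,0), D=(4.00,0)
B = A + 3.00·(cos242°, sin242°) = (-1.4084, -2.6488)
|BD| = 6.0222
circle(B,3.00) ∩ circle(D,6.00): a=0.7694, h=2.8997
  candidates: C₊=(-1.9928,0.2937) cross=17.462; C₋=(0.5580,-4.9145) cross=-17.462
  mode + wants cross > 0 → take C=(-1.9928,0.2937) (cross=17.462)
ex = (C−B)/|BC| = (-0.1948,0.9808); ey = (-0.9808,-0.1948)
P = B + 2.06·ex + 1.39·ey = (-3.1731,-0.8991)

-3.17 -0.90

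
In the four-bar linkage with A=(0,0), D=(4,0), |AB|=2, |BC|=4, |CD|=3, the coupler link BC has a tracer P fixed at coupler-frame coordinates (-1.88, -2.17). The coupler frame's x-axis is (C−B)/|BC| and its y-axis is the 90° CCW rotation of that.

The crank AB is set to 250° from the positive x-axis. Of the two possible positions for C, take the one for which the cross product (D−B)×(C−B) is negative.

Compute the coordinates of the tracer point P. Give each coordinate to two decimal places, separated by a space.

A=(0,0), D=(4.00,0)
B = A + 2.00·(cos250°, sin250°) = (-0.6840, -1.8794)
|BD| = 5.0470
circle(B,4.00) ∩ circle(D,3.00): a=3.2170, h=2.3772
  candidates: C₊=(1.4164,1.5248) cross=11.998; C₋=(3.1868,-2.8877) cross=-11.998
  mode - wants cross < 0 → take C=(3.1868,-2.8877) (cross=-11.998)
ex = (C−B)/|BC| = (0.9677,-0.2521); ey = (0.2521,0.9677)
P = B + -1.88·ex + -2.17·ey = (-3.0503,-3.5054)

-3.05 -3.51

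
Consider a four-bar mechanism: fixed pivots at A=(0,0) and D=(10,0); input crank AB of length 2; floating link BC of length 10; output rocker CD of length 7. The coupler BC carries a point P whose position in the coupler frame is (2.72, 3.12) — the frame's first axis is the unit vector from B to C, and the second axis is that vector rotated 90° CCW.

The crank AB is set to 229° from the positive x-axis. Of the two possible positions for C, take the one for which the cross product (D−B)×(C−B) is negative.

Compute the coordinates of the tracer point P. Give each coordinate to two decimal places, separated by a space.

A=(0,0), D=(10.00,0)
B = A + 2.00·(cos229°, sin229°) = (-1.3121, -1.5094)
|BD| = 11.4124
circle(B,10.00) ∩ circle(D,7.00): a=7.9406, h=6.0784
  candidates: C₊=(5.7548,5.5658) cross=69.369; C₋=(7.3627,-6.4842) cross=-69.369
  mode - wants cross < 0 → take C=(7.3627,-6.4842) (cross=-69.369)
ex = (C−B)/|BC| = (0.8675,-0.4975); ey = (0.4975,0.8675)
P = B + 2.72·ex + 3.12·ey = (2.5995,-0.1560)

2.60 -0.16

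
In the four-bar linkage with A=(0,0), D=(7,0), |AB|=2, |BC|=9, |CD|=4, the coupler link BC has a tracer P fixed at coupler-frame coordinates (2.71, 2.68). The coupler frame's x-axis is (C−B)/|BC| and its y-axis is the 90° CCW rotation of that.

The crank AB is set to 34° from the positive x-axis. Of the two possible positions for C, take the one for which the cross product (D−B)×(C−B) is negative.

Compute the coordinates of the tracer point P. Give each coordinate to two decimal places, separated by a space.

A=(0,0), D=(7.00,0)
B = A + 2.00·(cos34°, sin34°) = (1.6581, 1.1184)
|BD| = 5.4577
circle(B,9.00) ∩ circle(D,4.00): a=8.6837, h=2.3650
  candidates: C₊=(10.6421,1.6537) cross=12.907; C₋=(9.6729,-2.9758) cross=-12.907
  mode - wants cross < 0 → take C=(9.6729,-2.9758) (cross=-12.907)
ex = (C−B)/|BC| = (0.8905,-0.4549); ey = (0.4549,0.8905)
P = B + 2.71·ex + 2.68·ey = (5.2906,2.2722)

5.29 2.27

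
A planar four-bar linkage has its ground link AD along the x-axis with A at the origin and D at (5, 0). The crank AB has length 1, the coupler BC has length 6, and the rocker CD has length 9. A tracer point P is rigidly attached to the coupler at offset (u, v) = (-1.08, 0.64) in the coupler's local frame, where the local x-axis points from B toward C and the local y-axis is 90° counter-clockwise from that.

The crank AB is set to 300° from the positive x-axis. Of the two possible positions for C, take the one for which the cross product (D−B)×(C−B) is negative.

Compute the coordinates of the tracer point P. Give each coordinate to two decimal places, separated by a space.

1.40 0.01

A=(0,0), D=(5.00,0)
B = A + 1.00·(cos300°, sin300°) = (0.5000, -0.8660)
|BD| = 4.5826
circle(B,6.00) ∩ circle(D,9.00): a=-2.6186, h=5.3984
  candidates: C₊=(-3.0916,3.9402) cross=24.739; C₋=(-1.0512,-6.6620) cross=-24.739
  mode - wants cross < 0 → take C=(-1.0512,-6.6620) (cross=-24.739)
ex = (C−B)/|BC| = (-0.2585,-0.9660); ey = (0.9660,-0.2585)
P = B + -1.08·ex + 0.64·ey = (1.3975,0.0118)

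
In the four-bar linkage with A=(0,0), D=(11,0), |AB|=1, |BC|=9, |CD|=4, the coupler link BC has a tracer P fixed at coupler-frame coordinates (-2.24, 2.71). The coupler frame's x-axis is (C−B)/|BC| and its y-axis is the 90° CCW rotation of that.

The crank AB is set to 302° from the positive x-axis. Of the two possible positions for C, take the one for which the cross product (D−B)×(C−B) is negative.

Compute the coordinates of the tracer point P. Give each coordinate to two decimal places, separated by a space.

A=(0,0), D=(11.00,0)
B = A + 1.00·(cos302°, sin302°) = (0.5299, -0.8480)
|BD| = 10.5044
circle(B,9.00) ∩ circle(D,4.00): a=8.3461, h=3.3678
  candidates: C₊=(8.5769,3.1826) cross=35.377; C₋=(9.1207,-3.5310) cross=-35.377
  mode - wants cross < 0 → take C=(9.1207,-3.5310) (cross=-35.377)
ex = (C−B)/|BC| = (0.9545,-0.2981); ey = (0.2981,0.9545)
P = B + -2.24·ex + 2.71·ey = (-0.8004,2.4065)

-0.80 2.41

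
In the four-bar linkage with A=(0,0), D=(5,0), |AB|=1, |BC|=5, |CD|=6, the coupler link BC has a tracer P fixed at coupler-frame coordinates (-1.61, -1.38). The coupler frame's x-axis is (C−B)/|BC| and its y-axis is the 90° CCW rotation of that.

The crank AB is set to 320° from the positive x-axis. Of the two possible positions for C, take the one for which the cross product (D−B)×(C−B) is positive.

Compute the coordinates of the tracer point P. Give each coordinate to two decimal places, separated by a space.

2.11 -2.28

A=(0,0), D=(5.00,0)
B = A + 1.00·(cos320°, sin320°) = (0.7660, -0.6428)
|BD| = 4.2825
circle(B,5.00) ∩ circle(D,6.00): a=0.8569, h=4.9260
  candidates: C₊=(0.8739,4.3560) cross=21.096; C₋=(2.3526,-5.3844) cross=-21.096
  mode + wants cross > 0 → take C=(0.8739,4.3560) (cross=21.096)
ex = (C−B)/|BC| = (0.0216,0.9998); ey = (-0.9998,0.0216)
P = B + -1.61·ex + -1.38·ey = (2.1110,-2.2822)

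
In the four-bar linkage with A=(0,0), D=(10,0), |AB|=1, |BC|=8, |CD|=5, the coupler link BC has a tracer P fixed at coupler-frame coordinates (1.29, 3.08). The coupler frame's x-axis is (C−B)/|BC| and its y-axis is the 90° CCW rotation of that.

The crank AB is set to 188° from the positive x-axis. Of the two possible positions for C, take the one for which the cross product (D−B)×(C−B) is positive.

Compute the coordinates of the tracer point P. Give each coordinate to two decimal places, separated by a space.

A=(0,0), D=(10.00,0)
B = A + 1.00·(cos188°, sin188°) = (-0.9903, -0.1392)
|BD| = 10.9911
circle(B,8.00) ∩ circle(D,5.00): a=7.2697, h=3.3393
  candidates: C₊=(6.2366,3.2919) cross=36.703; C₋=(6.3212,-3.3862) cross=-36.703
  mode + wants cross > 0 → take C=(6.2366,3.2919) (cross=36.703)
ex = (C−B)/|BC| = (0.9034,0.4289); ey = (-0.4289,0.9034)
P = B + 1.29·ex + 3.08·ey = (-1.1459,3.1964)

-1.15 3.20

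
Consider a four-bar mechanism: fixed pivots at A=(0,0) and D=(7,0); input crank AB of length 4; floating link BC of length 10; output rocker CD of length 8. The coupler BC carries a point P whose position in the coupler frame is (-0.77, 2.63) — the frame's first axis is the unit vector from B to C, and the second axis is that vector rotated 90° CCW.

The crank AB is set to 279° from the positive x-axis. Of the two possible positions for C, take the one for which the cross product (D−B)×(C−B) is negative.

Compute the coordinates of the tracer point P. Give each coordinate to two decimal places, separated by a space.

0.81 -1.22

A=(0,0), D=(7.00,0)
B = A + 4.00·(cos279°, sin279°) = (0.6257, -3.9508)
|BD| = 7.4993
circle(B,10.00) ∩ circle(D,8.00): a=6.1499, h=7.8854
  candidates: C₊=(1.6989,5.9915) cross=59.135; C₋=(10.0071,-7.4133) cross=-59.135
  mode - wants cross < 0 → take C=(10.0071,-7.4133) (cross=-59.135)
ex = (C−B)/|BC| = (0.9381,-0.3463); ey = (0.3463,0.9381)
P = B + -0.77·ex + 2.63·ey = (0.8140,-1.2168)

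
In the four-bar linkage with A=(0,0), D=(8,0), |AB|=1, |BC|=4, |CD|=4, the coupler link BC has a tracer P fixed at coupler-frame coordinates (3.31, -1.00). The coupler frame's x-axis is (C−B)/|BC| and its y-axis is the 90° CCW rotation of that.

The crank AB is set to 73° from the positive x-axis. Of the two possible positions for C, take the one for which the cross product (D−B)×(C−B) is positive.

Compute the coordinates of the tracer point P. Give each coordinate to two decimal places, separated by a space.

3.70 0.36

A=(0,0), D=(8.00,0)
B = A + 1.00·(cos73°, sin73°) = (0.2924, 0.9563)
|BD| = 7.7667
circle(B,4.00) ∩ circle(D,4.00): a=3.8834, h=0.9589
  candidates: C₊=(4.2643,1.4298) cross=7.448; C₋=(4.0281,-0.4734) cross=-7.448
  mode + wants cross > 0 → take C=(4.2643,1.4298) (cross=7.448)
ex = (C−B)/|BC| = (0.9930,0.1184); ey = (-0.1184,0.9930)
P = B + 3.31·ex + -1.00·ey = (3.6975,0.3551)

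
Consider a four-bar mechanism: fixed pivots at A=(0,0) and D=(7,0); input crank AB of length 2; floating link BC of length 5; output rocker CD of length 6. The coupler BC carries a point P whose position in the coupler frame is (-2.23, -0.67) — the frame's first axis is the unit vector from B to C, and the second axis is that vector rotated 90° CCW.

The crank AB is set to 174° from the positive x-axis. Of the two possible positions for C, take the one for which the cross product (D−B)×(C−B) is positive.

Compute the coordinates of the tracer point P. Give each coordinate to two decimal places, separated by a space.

A=(0,0), D=(7.00,0)
B = A + 2.00·(cos174°, sin174°) = (-1.9890, 0.2091)
|BD| = 8.9915
circle(B,5.00) ∩ circle(D,6.00): a=3.8840, h=3.1487
  candidates: C₊=(1.9672,3.2666) cross=28.311; C₋=(1.8207,-3.0291) cross=-28.311
  mode + wants cross > 0 → take C=(1.9672,3.2666) (cross=28.311)
ex = (C−B)/|BC| = (0.7912,0.6115); ey = (-0.6115,0.7912)
P = B + -2.23·ex + -0.67·ey = (-3.3438,-1.6847)

-3.34 -1.68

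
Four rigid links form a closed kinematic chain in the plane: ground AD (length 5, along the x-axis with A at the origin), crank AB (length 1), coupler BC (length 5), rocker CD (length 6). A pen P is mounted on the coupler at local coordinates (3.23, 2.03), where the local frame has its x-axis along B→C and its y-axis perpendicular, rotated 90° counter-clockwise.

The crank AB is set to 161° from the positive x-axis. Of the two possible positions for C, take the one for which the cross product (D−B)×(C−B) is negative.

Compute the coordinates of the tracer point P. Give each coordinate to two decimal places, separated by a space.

2.11 -1.96

A=(0,0), D=(5.00,0)
B = A + 1.00·(cos161°, sin161°) = (-0.9455, 0.3256)
|BD| = 5.9544
circle(B,5.00) ∩ circle(D,6.00): a=2.0535, h=4.5588
  candidates: C₊=(1.3542,4.7653) cross=27.145; C₋=(0.8557,-4.3387) cross=-27.145
  mode - wants cross < 0 → take C=(0.8557,-4.3387) (cross=-27.145)
ex = (C−B)/|BC| = (0.3602,-0.9329); ey = (0.9329,0.3602)
P = B + 3.23·ex + 2.03·ey = (2.1118,-1.9563)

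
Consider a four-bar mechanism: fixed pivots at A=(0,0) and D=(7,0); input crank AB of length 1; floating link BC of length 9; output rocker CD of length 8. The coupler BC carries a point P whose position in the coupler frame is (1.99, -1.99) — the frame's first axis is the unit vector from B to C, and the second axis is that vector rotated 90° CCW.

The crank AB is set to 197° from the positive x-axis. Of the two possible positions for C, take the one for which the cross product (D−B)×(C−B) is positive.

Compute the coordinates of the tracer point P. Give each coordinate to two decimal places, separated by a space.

A=(0,0), D=(7.00,0)
B = A + 1.00·(cos197°, sin197°) = (-0.9563, -0.2924)
|BD| = 7.9617
circle(B,9.00) ∩ circle(D,8.00): a=5.0485, h=7.4507
  candidates: C₊=(3.8151,7.3387) cross=59.320; C₋=(4.3624,-7.5527) cross=-59.320
  mode + wants cross > 0 → take C=(3.8151,7.3387) (cross=59.320)
ex = (C−B)/|BC| = (0.5302,0.8479); ey = (-0.8479,0.5302)
P = B + 1.99·ex + -1.99·ey = (1.7860,0.3399)

1.79 0.34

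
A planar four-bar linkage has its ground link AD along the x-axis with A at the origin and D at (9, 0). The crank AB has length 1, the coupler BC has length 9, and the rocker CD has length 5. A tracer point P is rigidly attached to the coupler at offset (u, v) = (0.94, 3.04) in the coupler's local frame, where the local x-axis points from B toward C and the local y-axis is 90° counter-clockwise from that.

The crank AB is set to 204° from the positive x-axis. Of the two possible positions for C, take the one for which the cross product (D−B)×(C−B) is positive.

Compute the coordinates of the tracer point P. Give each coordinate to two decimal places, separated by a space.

A=(0,0), D=(9.00,0)
B = A + 1.00·(cos204°, sin204°) = (-0.9135, -0.4067)
|BD| = 9.9219
circle(B,9.00) ∩ circle(D,5.00): a=7.7830, h=4.5194
  candidates: C₊=(6.6776,4.4279) cross=44.841; C₋=(7.0482,-4.6033) cross=-44.841
  mode + wants cross > 0 → take C=(6.6776,4.4279) (cross=44.841)
ex = (C−B)/|BC| = (0.8435,0.5372); ey = (-0.5372,0.8435)
P = B + 0.94·ex + 3.04·ey = (-1.7537,2.6623)

-1.75 2.66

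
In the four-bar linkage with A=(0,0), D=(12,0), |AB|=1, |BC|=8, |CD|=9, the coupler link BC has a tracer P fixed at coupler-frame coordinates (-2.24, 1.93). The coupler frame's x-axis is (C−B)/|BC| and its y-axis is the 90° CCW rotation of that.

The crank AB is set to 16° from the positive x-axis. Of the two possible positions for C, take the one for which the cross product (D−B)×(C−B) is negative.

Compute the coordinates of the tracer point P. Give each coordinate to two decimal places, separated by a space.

1.26 3.22

A=(0,0), D=(12.00,0)
B = A + 1.00·(cos16°, sin16°) = (0.9613, 0.2756)
|BD| = 11.0422
circle(B,8.00) ∩ circle(D,9.00): a=4.7513, h=6.4362
  candidates: C₊=(5.8718,6.5913) cross=71.070; C₋=(5.5504,-6.2772) cross=-71.070
  mode - wants cross < 0 → take C=(5.5504,-6.2772) (cross=-71.070)
ex = (C−B)/|BC| = (0.5736,-0.8191); ey = (0.8191,0.5736)
P = B + -2.24·ex + 1.93·ey = (1.2572,3.2176)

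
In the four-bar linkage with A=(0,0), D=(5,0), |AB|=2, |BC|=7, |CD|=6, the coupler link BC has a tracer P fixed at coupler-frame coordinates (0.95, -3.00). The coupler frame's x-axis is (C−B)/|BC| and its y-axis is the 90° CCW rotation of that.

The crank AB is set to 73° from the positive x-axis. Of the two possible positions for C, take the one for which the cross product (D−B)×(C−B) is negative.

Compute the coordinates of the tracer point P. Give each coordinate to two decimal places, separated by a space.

-2.23 0.50

A=(0,0), D=(5.00,0)
B = A + 2.00·(cos73°, sin73°) = (0.5847, 1.9126)
|BD| = 4.8117
circle(B,7.00) ∩ circle(D,6.00): a=3.7567, h=5.9065
  candidates: C₊=(6.3797,5.8392) cross=28.420; C₋=(1.6842,-5.0005) cross=-28.420
  mode - wants cross < 0 → take C=(1.6842,-5.0005) (cross=-28.420)
ex = (C−B)/|BC| = (0.1571,-0.9876); ey = (0.9876,0.1571)
P = B + 0.95·ex + -3.00·ey = (-2.2288,0.5032)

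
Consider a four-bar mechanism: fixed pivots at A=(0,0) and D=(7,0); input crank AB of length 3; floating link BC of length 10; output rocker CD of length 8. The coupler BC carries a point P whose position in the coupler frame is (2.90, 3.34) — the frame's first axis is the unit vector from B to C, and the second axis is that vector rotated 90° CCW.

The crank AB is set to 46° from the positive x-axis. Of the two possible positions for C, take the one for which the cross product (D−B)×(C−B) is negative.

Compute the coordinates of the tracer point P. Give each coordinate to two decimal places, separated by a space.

A=(0,0), D=(7.00,0)
B = A + 3.00·(cos46°, sin46°) = (2.0840, 2.1580)
|BD| = 5.3688
circle(B,10.00) ∩ circle(D,8.00): a=6.0371, h=7.9720
  candidates: C₊=(10.8163,7.0311) cross=42.801; C₋=(4.4075,-7.5683) cross=-42.801
  mode - wants cross < 0 → take C=(4.4075,-7.5683) (cross=-42.801)
ex = (C−B)/|BC| = (0.2324,-0.9726); ey = (0.9726,0.2324)
P = B + 2.90·ex + 3.34·ey = (6.0064,0.1135)

6.01 0.11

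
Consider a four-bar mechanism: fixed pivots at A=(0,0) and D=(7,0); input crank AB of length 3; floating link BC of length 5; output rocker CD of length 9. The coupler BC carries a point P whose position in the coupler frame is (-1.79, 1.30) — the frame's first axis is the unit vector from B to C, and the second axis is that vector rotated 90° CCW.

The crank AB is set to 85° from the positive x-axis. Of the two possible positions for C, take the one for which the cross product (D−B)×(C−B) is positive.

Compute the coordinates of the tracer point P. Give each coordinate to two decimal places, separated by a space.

-1.63 1.84

A=(0,0), D=(7.00,0)
B = A + 3.00·(cos85°, sin85°) = (0.2615, 2.9886)
|BD| = 7.3715
circle(B,5.00) ∩ circle(D,9.00): a=-0.1126, h=4.9987
  candidates: C₊=(2.1851,7.6037) cross=36.848; C₋=(-1.8681,-1.5352) cross=-36.848
  mode + wants cross > 0 → take C=(2.1851,7.6037) (cross=36.848)
ex = (C−B)/|BC| = (0.3847,0.9230); ey = (-0.9230,0.3847)
P = B + -1.79·ex + 1.30·ey = (-1.6271,1.8365)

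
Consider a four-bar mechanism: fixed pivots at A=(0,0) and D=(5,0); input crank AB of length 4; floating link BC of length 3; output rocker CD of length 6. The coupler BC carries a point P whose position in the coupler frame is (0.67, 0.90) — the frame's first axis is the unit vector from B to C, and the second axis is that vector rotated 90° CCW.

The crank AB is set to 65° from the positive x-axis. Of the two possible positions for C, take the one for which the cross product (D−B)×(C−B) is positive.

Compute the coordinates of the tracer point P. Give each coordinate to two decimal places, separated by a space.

1.47 4.73

A=(0,0), D=(5.00,0)
B = A + 4.00·(cos65°, sin65°) = (1.6905, 3.6252)
|BD| = 4.9087
circle(B,3.00) ∩ circle(D,6.00): a=-0.2959, h=2.9854
  candidates: C₊=(3.6958,5.8565) cross=14.654; C₋=(-0.7138,1.8310) cross=-14.654
  mode + wants cross > 0 → take C=(3.6958,5.8565) (cross=14.654)
ex = (C−B)/|BC| = (0.6684,0.7438); ey = (-0.7438,0.6684)
P = B + 0.67·ex + 0.90·ey = (1.4689,4.7251)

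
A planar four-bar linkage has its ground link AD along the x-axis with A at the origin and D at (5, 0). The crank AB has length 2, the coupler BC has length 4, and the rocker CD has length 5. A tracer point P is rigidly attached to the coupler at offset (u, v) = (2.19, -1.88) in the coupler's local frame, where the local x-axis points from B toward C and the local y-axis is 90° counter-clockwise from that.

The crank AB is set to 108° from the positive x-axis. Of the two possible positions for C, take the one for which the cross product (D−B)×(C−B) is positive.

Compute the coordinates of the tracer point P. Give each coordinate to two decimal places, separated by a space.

2.26 1.76

A=(0,0), D=(5.00,0)
B = A + 2.00·(cos108°, sin108°) = (-0.6180, 1.9021)
|BD| = 5.9313
circle(B,4.00) ∩ circle(D,5.00): a=2.2070, h=3.3361
  candidates: C₊=(2.5422,4.3542) cross=19.787; C₋=(0.4025,-1.9655) cross=-19.787
  mode + wants cross > 0 → take C=(2.5422,4.3542) (cross=19.787)
ex = (C−B)/|BC| = (0.7901,0.6130); ey = (-0.6130,0.7901)
P = B + 2.19·ex + -1.88·ey = (2.2647,1.7593)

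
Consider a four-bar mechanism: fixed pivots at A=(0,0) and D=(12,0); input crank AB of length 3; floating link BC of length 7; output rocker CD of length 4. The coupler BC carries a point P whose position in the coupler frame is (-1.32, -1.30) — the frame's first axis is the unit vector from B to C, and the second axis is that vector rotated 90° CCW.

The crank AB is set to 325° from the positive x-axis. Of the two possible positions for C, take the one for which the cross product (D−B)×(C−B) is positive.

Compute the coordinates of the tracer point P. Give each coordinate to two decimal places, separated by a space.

A=(0,0), D=(12.00,0)
B = A + 3.00·(cos325°, sin325°) = (2.4575, -1.7207)
|BD| = 9.6964
circle(B,7.00) ∩ circle(D,4.00): a=6.5499, h=2.4696
  candidates: C₊=(8.4651,1.8721) cross=23.947; C₋=(9.3416,-2.9888) cross=-23.947
  mode + wants cross > 0 → take C=(8.4651,1.8721) (cross=23.947)
ex = (C−B)/|BC| = (0.8582,0.5133); ey = (-0.5133,0.8582)
P = B + -1.32·ex + -1.30·ey = (1.9918,-3.5139)

1.99 -3.51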